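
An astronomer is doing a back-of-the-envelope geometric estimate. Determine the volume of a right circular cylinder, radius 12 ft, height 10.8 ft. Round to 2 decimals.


Shape: cylinder
Radius r = 12 ft, Height h = 10.8 ft
Formula: V = pi * r^2 * h
r^2 = 144
V = pi * 144 * 10.8
V = 1555.2 * pi
V = 4885.8
4885.8 ft^3


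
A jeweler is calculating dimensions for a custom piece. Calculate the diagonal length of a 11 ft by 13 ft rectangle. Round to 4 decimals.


Shape: rectangle (diagonal via Pythagoras)
Sides: 11 ft and 13 ft
Formula: d = sqrt(l^2 + w^2)
l^2 = 121, w^2 = 169
l^2 + w^2 = 290
d = sqrt(290)
d = 17.0294
17.0294 ft


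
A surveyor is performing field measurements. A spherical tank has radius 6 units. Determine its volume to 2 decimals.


Shape: sphere
Radius r = 6 units
Formula: V = (4/3) * pi * r^3
r^3 = 216
(4/3) * 216 = 288
V = 288 * pi
V = 904.78
904.78 units^3


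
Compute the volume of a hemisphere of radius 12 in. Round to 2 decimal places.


Shape: hemisphere (half of a sphere)
Radius r = 12 in
Formula: V = (1/2) * (4/3) * pi * r^3 = (2/3) * pi * r^3
r^3 = 1728
(2/3) * 1728 = 1152
V = 1152 * pi
V = 3619.11
3619.11 in^3


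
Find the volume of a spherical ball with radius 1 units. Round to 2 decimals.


Shape: sphere
Radius r = 1 units
Formula: V = (4/3) * pi * r^3
r^3 = 1
(4/3) * 1 = 1.333333
V = 1.333333 * pi
V = 4.19
4.19 units^3


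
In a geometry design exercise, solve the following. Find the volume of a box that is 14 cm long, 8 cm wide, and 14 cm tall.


Shape: rectangular prism
l = 14 cm, w = 8 cm, h = 14 cm
Formula: V = l * w * h
V = 14 * 8 * 14
V = 112 * 14
V = 1568
1568 cm^3


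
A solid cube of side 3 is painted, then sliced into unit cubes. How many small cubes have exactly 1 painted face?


Large cube: 3 x 3 x 3, cut into unit cubes.
n = 3, so n - 2 = 1
Cubes with 1 painted face lie in the interior of each face.
A cube has 6 faces; each contributes (n - 2)^2 = 1 such cubes.
Count = 6 * 1 = 6
6 unit cubes


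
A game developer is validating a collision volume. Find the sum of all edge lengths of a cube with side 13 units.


Shape: cube
Side s = 13 units
A cube has 12 edges, all equal.
Formula: total edge length = 12 * s
Total = 12 * 13
Total = 156
156 units


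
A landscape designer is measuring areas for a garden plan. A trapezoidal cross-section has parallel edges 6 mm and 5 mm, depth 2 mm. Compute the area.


Shape: trapezoid
Parallel sides a = 6 mm, b = 5 mm; Height h = 2 mm
Formula: A = (a + b) * h / 2
a + b = 6 + 5 = 11
A = 11 * 2 / 2
A = 22 / 2
A = 11
11 mm^2


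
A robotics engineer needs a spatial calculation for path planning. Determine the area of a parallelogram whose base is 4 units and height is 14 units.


Shape: parallelogram
Base b = 4 units, Height h = 14 units
Formula: A = b * h
A = 4 * 14
A = 56
56 units^2


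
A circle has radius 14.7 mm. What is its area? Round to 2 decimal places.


Shape: circle
Radius r = 14.7 mm
Formula: A = pi * r^2
r^2 = 14.7^2 = 216.09
A = pi * 216.09
A = 678.87
678.87 mm^2


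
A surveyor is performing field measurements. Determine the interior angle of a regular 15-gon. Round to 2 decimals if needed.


Shape: regular pentadecagon (15 sides)
Formula: interior angle = (n - 2) * 180 / n
(n - 2) = 13
(n - 2) * 180 = 2340
angle = 2340 / 15
angle = 156
156 degrees


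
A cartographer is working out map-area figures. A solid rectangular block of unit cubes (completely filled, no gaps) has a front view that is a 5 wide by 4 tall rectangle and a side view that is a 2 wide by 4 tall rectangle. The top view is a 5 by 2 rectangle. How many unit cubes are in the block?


Orthographic views of a solid rectangular block:
Front view 5 x 4 -> length = 5, height = 4
Side view 2 x 4 -> width = 2, height = 4 (consistent)
Top view 5 x 2 -> confirms length = 5, width = 2
The block is 5 x 2 x 4.
Total unit cubes = 5 * 2 * 4 = 40
40 unit cubes


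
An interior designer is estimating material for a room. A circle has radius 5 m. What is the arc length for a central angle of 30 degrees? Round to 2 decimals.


Shape: circular arc
Radius r = 5 m, Angle = 30 degrees
Formula: L = (angle/360) * 2 * pi * r
2 * pi * r = 10 * pi
L = (30/360) * 10 * pi
L = 0.833333 * pi
L = 2.62
2.62 m


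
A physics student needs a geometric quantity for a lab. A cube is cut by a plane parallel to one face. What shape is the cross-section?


Solid: cube
Cutting plane: parallel to one face
Visualize the intersection of the plane with the solid's surface.
The boundary of the cut region is a square.
square


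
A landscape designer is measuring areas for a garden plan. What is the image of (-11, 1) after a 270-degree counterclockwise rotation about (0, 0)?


Transformation: rotation about the origin
Original point: (-11, 1)
Rule for 270 deg counterclockwise: (x, y) -> (y, -x)
Apply: (-11, 1) -> (1, 11)
(1, 11)


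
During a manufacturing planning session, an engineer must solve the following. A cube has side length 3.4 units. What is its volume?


Shape: cube
Side s = 3.4 units
Formula: V = s^3
V = 3.4 * 3.4 * 3.4
V = 11.56 * 3.4
V = 39.304
39.304 units^3


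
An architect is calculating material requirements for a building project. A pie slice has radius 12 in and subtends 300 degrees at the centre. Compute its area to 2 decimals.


Shape: circular sector
Radius r = 12 in, Angle = 300 degrees
Formula: A = (angle/360) * pi * r^2
r^2 = 144
Fraction of circle = 300/360
A = (300/360) * pi * 144
A = 120 * pi
A = 376.99
376.99 in^2


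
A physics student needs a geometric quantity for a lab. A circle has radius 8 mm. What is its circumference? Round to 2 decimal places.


Shape: circle
Radius r = 8 mm
Formula: C = 2 * pi * r
C = 2 * pi * 8
C = 16 * pi
C = 50.27
50.27 mm


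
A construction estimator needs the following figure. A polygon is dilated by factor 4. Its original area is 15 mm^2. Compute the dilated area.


Linear scale factor k = 4
Original area = 15 mm^2
Rule: under a linear scaling by k, areas scale by k^2.
k^2 = 4^2 = 16
New area = 15 * 16
New area = 240
240 mm^2


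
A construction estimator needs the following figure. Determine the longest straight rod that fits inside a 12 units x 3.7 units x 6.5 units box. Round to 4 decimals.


Shape: rectangular box (space diagonal)
l = 12 units, w = 3.7 units, h = 6.5 units
Visualize: the diagonal of the base, then a right triangle with that diagonal and the height.
Formula: d = sqrt(l^2 + w^2 + h^2)
l^2 + w^2 + h^2 = 144 + 13.69 + 42.25 = 199.94
d = sqrt(199.94)
d = 14.14
14.14 units


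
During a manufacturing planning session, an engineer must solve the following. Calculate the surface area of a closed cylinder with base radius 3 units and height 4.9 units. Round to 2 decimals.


Shape: closed cylinder
Radius r = 3 units, Height h = 4.9 units
Formula: SA = 2*pi*r^2 + 2*pi*r*h = 2*pi*r*(r + h)
r + h = 7.9
2 * r * (r + h) = 2 * 3 * 7.9 = 47.4
SA = 47.4 * pi
SA = 148.91
148.91 units^2


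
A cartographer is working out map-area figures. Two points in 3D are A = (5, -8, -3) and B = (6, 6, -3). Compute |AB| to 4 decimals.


3D distance between two points
P1 = (5, -8, -3), P2 = (6, 6, -3)
Formula: d = sqrt((x2-x1)^2 + (y2-y1)^2 + (z2-z1)^2)
dx = 6 - 5 = 1
dy = 6 - -8 = 14
dz = -3 - -3 = 0
dx^2 + dy^2 + dz^2 = 1 + 196 + 0 = 197
d = sqrt(197)
d = 14.0357
14.0357 units


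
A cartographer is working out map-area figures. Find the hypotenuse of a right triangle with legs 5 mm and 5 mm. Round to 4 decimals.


Shape: right triangle
Legs a = 5 mm, b = 5 mm
Formula: c = sqrt(a^2 + b^2)
a^2 = 25, b^2 = 25
a^2 + b^2 = 50
c = sqrt(50)
c = 7.0711
7.0711 mm


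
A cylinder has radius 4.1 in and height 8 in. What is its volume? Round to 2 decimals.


Shape: cylinder
Radius r = 4.1 in, Height h = 8 in
Formula: V = pi * r^2 * h
r^2 = 16.81
V = pi * 16.81 * 8
V = 134.48 * pi
V = 422.48
422.48 in^3


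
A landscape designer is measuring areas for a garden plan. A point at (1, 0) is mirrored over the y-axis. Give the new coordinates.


Transformation: reflection
Original point: (1, 0)
Rule for reflection over the y-axis: (x, y) -> (-x, y)
Apply: (1, 0) -> (-1, 0)
(-1, 0)


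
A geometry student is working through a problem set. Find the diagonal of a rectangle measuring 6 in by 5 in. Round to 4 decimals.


Shape: rectangle (diagonal via Pythagoras)
Sides: 6 in and 5 in
Formula: d = sqrt(l^2 + w^2)
l^2 = 36, w^2 = 25
l^2 + w^2 = 61
d = sqrt(61)
d = 7.8102
7.8102 in


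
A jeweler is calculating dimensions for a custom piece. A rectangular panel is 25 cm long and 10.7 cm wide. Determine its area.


Shape: rectangle
Length l = 25 cm, Width w = 10.7 cm
Formula: A = l * w
A = 25 * 10.7
A = 267.5
267.5 cm^2


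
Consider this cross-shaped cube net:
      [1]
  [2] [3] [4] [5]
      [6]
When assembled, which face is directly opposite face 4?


Net: cross layout. Take square 3 as the base (bottom).
Fold the four squares in the horizontal row up around 3: 2 -> left, 4 -> right, 5 wraps to the top.
Fold 1 and 6 up from 3: 1 -> back, 6 -> front.
Opposite pairs are therefore: (1, 6), (2, 4), (3, 5).
Face 4 is opposite face 2.
face 2


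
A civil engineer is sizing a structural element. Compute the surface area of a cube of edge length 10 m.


Shape: cube
Side s = 10 m
A cube has 6 square faces.
Formula: SA = 6 * s^2
s^2 = 100
SA = 6 * 100
SA = 600
600 m^2


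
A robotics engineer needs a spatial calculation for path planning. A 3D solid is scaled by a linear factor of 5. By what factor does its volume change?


Linear scale factor k = 5
Rule: under a linear scaling by k, volumes scale by k^3.
k^3 = 5 * 5 * 5
k^3 = 25 * 5
k^3 = 125
Volume scales by a factor of 125.
125 (dimensionless)


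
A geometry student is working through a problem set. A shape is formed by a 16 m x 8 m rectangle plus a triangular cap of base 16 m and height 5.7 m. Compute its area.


Composite shape: rectangle + triangle
Rectangle area = 16 * 8 = 128
Triangle area = 0.5 * 16 * 5.7 = 45.6
Total = 128 + 45.6
Total = 173.6
173.6 m^2


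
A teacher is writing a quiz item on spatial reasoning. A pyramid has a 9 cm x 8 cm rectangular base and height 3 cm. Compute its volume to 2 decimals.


Shape: rectangular pyramid
Base: 9 cm x 8 cm, Height h = 3 cm
Formula: V = (1/3) * base_area * h
base_area = 9 * 8 = 72
base_area * h = 72 * 3 = 216
V = 216 / 3
V = 72
72 cm^3


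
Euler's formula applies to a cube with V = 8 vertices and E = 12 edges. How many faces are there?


Polyhedron: cube
Euler's formula for convex polyhedra: V - E + F = 2
Given: V = 8 vertices and E = 12 edges
Solve for F:
F = 2 + E - V = 2 + 12 - 8 = 6
6 faces


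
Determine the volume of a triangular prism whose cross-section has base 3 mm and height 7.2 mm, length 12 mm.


Shape: triangular prism
Triangle base = 3 mm, triangle height = 7.2 mm, prism length L = 12 mm
Formula: V = (1/2 * b * h_tri) * L
Cross-section area = 0.5 * 3 * 7.2 = 10.8
V = 10.8 * 12
V = 129.6
129.6 mm^3


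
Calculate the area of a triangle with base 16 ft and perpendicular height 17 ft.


Shape: triangle
Base b = 16 ft, Height h = 17 ft
Formula: A = (1/2) * b * h
A = 0.5 * 16 * 17
A = 0.5 * 272
A = 136
136 ft^2


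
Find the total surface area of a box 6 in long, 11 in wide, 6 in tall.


Shape: rectangular prism
l = 6 in, w = 11 in, h = 6 in
Formula: SA = 2(lw + lh + wh)
lw = 66, lh = 36, wh = 66
lw + lh + wh = 168
SA = 2 * 168
SA = 336
336 in^2


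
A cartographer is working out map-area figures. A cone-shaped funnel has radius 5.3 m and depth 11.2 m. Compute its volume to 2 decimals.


Shape: cone
Radius r = 5.3 m, Height h = 11.2 m
Formula: V = (1/3) * pi * r^2 * h
r^2 = 28.09
pi * r^2 * h = pi * 28.09 * 11.2 = 314.608 * pi
V = 314.608 * pi / 3
V = 329.46
329.46 m^3


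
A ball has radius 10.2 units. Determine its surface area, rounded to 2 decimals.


Shape: sphere
Radius r = 10.2 units
Formula: SA = 4 * pi * r^2
r^2 = 104.04
SA = 4 * pi * 104.04
SA = 416.16 * pi
SA = 1307.41
1307.41 units^2


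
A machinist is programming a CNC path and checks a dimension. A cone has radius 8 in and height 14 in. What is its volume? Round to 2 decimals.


Shape: cone
Radius r = 8 in, Height h = 14 in
Formula: V = (1/3) * pi * r^2 * h
r^2 = 64
pi * r^2 * h = pi * 64 * 14 = 896 * pi
V = 896 * pi / 3
V = 938.29
938.29 in^3


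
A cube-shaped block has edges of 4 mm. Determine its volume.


Shape: cube
Side s = 4 mm
Formula: V = s^3
V = 4 * 4 * 4
V = 16 * 4
V = 64
64 mm^3


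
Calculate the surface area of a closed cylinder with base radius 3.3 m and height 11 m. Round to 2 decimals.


Shape: closed cylinder
Radius r = 3.3 m, Height h = 11 m
Formula: SA = 2*pi*r^2 + 2*pi*r*h = 2*pi*r*(r + h)
r + h = 14.3
2 * r * (r + h) = 2 * 3.3 * 14.3 = 94.38
SA = 94.38 * pi
SA = 296.5
296.5 m^2


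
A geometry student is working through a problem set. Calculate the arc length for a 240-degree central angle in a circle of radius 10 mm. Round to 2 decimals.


Shape: circular arc
Radius r = 10 mm, Angle = 240 degrees
Formula: L = (angle/360) * 2 * pi * r
2 * pi * r = 20 * pi
L = (240/360) * 20 * pi
L = 13.333333 * pi
L = 41.89
41.89 mm


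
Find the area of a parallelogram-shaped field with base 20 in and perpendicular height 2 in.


Shape: parallelogram
Base b = 20 in, Height h = 2 in
Formula: A = b * h
A = 20 * 2
A = 40
40 in^2


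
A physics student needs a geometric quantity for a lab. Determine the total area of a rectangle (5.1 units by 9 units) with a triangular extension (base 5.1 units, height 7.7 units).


Composite shape: rectangle + triangle
Rectangle area = 5.1 * 9 = 45.9
Triangle area = 0.5 * 5.1 * 7.7 = 19.635
Total = 45.9 + 19.635
Total = 65.535
65.535 units^2


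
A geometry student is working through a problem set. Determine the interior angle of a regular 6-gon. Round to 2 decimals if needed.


Shape: regular hexagon (6 sides)
Formula: interior angle = (n - 2) * 180 / n
(n - 2) = 4
(n - 2) * 180 = 720
angle = 720 / 6
angle = 120
120 degrees


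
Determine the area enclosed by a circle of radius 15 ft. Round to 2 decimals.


Shape: circle
Radius r = 15 ft
Formula: A = pi * r^2
r^2 = 15^2 = 225
A = pi * 225
A = 706.86
706.86 ft^2


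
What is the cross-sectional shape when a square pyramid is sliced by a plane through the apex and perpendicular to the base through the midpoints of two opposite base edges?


Solid: square pyramid
Cutting plane: through the apex and perpendicular to the base through the midpoints of two opposite base edges
Visualize the intersection of the plane with the solid's surface.
The boundary of the cut region is a isosceles triangle.
isosceles triangle


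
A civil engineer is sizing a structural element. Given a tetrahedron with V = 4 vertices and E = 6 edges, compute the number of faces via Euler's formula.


Polyhedron: tetrahedron
Euler's formula for convex polyhedra: V - E + F = 2
Given: V = 4 vertices and E = 6 edges
Solve for F:
F = 2 + E - V = 2 + 6 - 4 = 4
4 faces


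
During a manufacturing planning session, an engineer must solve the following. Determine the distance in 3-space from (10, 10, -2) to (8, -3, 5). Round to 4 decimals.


3D distance between two points
P1 = (10, 10, -2), P2 = (8, -3, 5)
Formula: d = sqrt((x2-x1)^2 + (y2-y1)^2 + (z2-z1)^2)
dx = 8 - 10 = -2
dy = -3 - 10 = -13
dz = 5 - -2 = 7
dx^2 + dy^2 + dz^2 = 4 + 169 + 49 = 222
d = sqrt(222)
d = 14.8997
14.8997 units


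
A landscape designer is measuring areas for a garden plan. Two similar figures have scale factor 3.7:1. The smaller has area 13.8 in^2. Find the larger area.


Linear scale factor k = 3.7
Original area = 13.8 in^2
Rule: under a linear scaling by k, areas scale by k^2.
k^2 = 3.7^2 = 13.69
New area = 13.8 * 13.69
New area = 188.922
188.922 in^2


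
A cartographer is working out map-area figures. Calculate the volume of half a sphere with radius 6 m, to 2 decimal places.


Shape: hemisphere (half of a sphere)
Radius r = 6 m
Formula: V = (1/2) * (4/3) * pi * r^3 = (2/3) * pi * r^3
r^3 = 216
(2/3) * 216 = 144
V = 144 * pi
V = 452.39
452.39 m^3


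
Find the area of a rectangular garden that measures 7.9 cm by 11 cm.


Shape: rectangle
Length l = 7.9 cm, Width w = 11 cm
Formula: A = l * w
A = 7.9 * 11
A = 86.9
86.9 cm^2


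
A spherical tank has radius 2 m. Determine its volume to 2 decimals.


Shape: sphere
Radius r = 2 m
Formula: V = (4/3) * pi * r^3
r^3 = 8
(4/3) * 8 = 10.666667
V = 10.666667 * pi
V = 33.51
33.51 m^3


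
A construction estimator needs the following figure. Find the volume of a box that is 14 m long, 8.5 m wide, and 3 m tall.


Shape: rectangular prism
l = 14 m, w = 8.5 m, h = 3 m
Formula: V = l * w * h
V = 14 * 8.5 * 3
V = 119 * 3
V = 357
357 m^3


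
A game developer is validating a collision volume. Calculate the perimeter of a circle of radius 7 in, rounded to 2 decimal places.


Shape: circle
Radius r = 7 in
Formula: C = 2 * pi * r
C = 2 * pi * 7
C = 14 * pi
C = 43.98
43.98 in


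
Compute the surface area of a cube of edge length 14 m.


Shape: cube
Side s = 14 m
A cube has 6 square faces.
Formula: SA = 6 * s^2
s^2 = 196
SA = 6 * 196
SA = 1176
1176 m^2


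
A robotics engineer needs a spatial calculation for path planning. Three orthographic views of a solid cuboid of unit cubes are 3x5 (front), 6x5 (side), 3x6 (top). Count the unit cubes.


Orthographic views of a solid rectangular block:
Front view 3 x 5 -> length = 3, height = 5
Side view 6 x 5 -> width = 6, height = 5 (consistent)
Top view 3 x 6 -> confirms length = 3, width = 6
The block is 3 x 6 x 5.
Total unit cubes = 3 * 6 * 5 = 90
90 unit cubes


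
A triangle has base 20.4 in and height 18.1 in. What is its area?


Shape: triangle
Base b = 20.4 in, Height h = 18.1 in
Formula: A = (1/2) * b * h
A = 0.5 * 20.4 * 18.1
A = 0.5 * 369.24
A = 184.62
184.62 in^2


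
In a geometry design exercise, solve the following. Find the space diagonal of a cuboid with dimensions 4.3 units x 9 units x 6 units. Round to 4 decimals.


Shape: rectangular box (space diagonal)
l = 4.3 units, w = 9 units, h = 6 units
Visualize: the diagonal of the base, then a right triangle with that diagonal and the height.
Formula: d = sqrt(l^2 + w^2 + h^2)
l^2 + w^2 + h^2 = 18.49 + 81 + 36 = 135.49
d = sqrt(135.49)
d = 11.64
11.64 units


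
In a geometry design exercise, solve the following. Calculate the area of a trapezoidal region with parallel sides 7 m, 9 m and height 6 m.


Shape: trapezoid
Parallel sides a = 7 m, b = 9 m; Height h = 6 m
Formula: A = (a + b) * h / 2
a + b = 7 + 9 = 16
A = 16 * 6 / 2
A = 96 / 2
A = 48
48 m^2


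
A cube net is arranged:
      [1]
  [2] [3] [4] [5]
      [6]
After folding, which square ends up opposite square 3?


Net: cross layout. Take square 3 as the base (bottom).
Fold the four squares in the horizontal row up around 3: 2 -> left, 4 -> right, 5 wraps to the top.
Fold 1 and 6 up from 3: 1 -> back, 6 -> front.
Opposite pairs are therefore: (1, 6), (2, 4), (3, 5).
Face 3 is opposite face 5.
face 5


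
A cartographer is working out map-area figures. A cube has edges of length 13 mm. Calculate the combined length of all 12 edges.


Shape: cube
Side s = 13 mm
A cube has 12 edges, all equal.
Formula: total edge length = 12 * s
Total = 12 * 13
Total = 156
156 mm


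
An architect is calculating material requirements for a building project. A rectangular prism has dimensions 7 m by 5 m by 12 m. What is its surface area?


Shape: rectangular prism
l = 7 m, w = 5 m, h = 12 m
Formula: SA = 2(lw + lh + wh)
lw = 35, lh = 84, wh = 60
lw + lh + wh = 179
SA = 2 * 179
SA = 358
358 m^2


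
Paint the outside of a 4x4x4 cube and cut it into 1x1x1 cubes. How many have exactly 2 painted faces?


Large cube: 4 x 4 x 4, cut into unit cubes.
n = 4, so n - 2 = 2
Cubes with 2 painted faces lie along the edges, excluding corners.
A cube has 12 edges; each contributes (n - 2) = 2 such cubes.
Count = 12 * 2 = 24
24 unit cubes


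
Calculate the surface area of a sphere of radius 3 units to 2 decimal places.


Shape: sphere
Radius r = 3 units
Formula: SA = 4 * pi * r^2
r^2 = 9
SA = 4 * pi * 9
SA = 36 * pi
SA = 113.1
113.1 units^2


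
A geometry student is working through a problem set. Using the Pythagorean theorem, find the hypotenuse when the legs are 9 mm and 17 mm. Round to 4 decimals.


Shape: right triangle
Legs a = 9 mm, b = 17 mm
Formula: c = sqrt(a^2 + b^2)
a^2 = 81, b^2 = 289
a^2 + b^2 = 370
c = sqrt(370)
c = 19.2354
19.2354 mm


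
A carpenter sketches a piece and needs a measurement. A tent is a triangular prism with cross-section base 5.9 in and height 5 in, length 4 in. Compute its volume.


Shape: triangular prism
Triangle base = 5.9 in, triangle height = 5 in, prism length L = 4 in
Formula: V = (1/2 * b * h_tri) * L
Cross-section area = 0.5 * 5.9 * 5 = 14.75
V = 14.75 * 4
V = 59
59 in^3


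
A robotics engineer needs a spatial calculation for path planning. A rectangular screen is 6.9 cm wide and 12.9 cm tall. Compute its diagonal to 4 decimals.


Shape: rectangle (diagonal via Pythagoras)
Sides: 6.9 cm and 12.9 cm
Formula: d = sqrt(l^2 + w^2)
l^2 = 47.61, w^2 = 166.41
l^2 + w^2 = 214.02
d = sqrt(214.02)
d = 14.6294
14.6294 cm


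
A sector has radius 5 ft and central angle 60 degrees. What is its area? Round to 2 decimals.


Shape: circular sector
Radius r = 5 ft, Angle = 60 degrees
Formula: A = (angle/360) * pi * r^2
r^2 = 25
Fraction of circle = 60/360
A = (60/360) * pi * 25
A = 4.166667 * pi
A = 13.09
13.09 ft^2


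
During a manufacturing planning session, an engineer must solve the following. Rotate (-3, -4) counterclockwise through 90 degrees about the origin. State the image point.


Transformation: rotation about the origin
Original point: (-3, -4)
Rule for 90 deg counterclockwise: (x, y) -> (-y, x)
Apply: (-3, -4) -> (4, -3)
(4, -3)


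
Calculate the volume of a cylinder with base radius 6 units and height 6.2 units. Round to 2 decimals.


Shape: cylinder
Radius r = 6 units, Height h = 6.2 units
Formula: V = pi * r^2 * h
r^2 = 36
V = pi * 36 * 6.2
V = 223.2 * pi
V = 701.2
701.2 units^3


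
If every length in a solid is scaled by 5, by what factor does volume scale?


Linear scale factor k = 5
Rule: under a linear scaling by k, volumes scale by k^3.
k^3 = 5 * 5 * 5
k^3 = 25 * 5
k^3 = 125
Volume scales by a factor of 125.
125 (dimensionless)


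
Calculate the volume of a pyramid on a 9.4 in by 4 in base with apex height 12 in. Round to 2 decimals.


Shape: rectangular pyramid
Base: 9.4 in x 4 in, Height h = 12 in
Formula: V = (1/3) * base_area * h
base_area = 9.4 * 4 = 37.6
base_area * h = 37.6 * 12 = 451.2
V = 451.2 / 3
V = 150.4
150.4 in^3


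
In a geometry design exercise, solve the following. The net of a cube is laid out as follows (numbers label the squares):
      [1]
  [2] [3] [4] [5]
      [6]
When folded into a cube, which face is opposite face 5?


Net: cross layout. Take square 3 as the base (bottom).
Fold the four squares in the horizontal row up around 3: 2 -> left, 4 -> right, 5 wraps to the top.
Fold 1 and 6 up from 3: 1 -> back, 6 -> front.
Opposite pairs are therefore: (1, 6), (2, 4), (3, 5).
Face 5 is opposite face 3.
face 3


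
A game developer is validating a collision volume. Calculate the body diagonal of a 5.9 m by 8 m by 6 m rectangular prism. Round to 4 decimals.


Shape: rectangular box (space diagonal)
l = 5.9 m, w = 8 m, h = 6 m
Visualize: the diagonal of the base, then a right triangle with that diagonal and the height.
Formula: d = sqrt(l^2 + w^2 + h^2)
l^2 + w^2 + h^2 = 34.81 + 64 + 36 = 134.81
d = sqrt(134.81)
d = 11.6108
11.6108 m


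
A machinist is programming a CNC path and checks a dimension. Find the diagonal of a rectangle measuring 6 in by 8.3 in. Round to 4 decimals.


Shape: rectangle (diagonal via Pythagoras)
Sides: 6 in and 8.3 in
Formula: d = sqrt(l^2 + w^2)
l^2 = 36, w^2 = 68.89
l^2 + w^2 = 104.89
d = sqrt(104.89)
d = 10.2416
10.2416 in


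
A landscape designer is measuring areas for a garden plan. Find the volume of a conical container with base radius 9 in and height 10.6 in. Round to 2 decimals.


Shape: cone
Radius r = 9 in, Height h = 10.6 in
Formula: V = (1/3) * pi * r^2 * h
r^2 = 81
pi * r^2 * h = pi * 81 * 10.6 = 858.6 * pi
V = 858.6 * pi / 3
V = 899.12
899.12 in^3


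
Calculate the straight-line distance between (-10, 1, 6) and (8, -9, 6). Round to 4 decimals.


3D distance between two points
P1 = (-10, 1, 6), P2 = (8, -9, 6)
Formula: d = sqrt((x2-x1)^2 + (y2-y1)^2 + (z2-z1)^2)
dx = 8 - -10 = 18
dy = -9 - 1 = -10
dz = 6 - 6 = 0
dx^2 + dy^2 + dz^2 = 324 + 100 + 0 = 424
d = sqrt(424)
d = 20.5913
20.5913 units


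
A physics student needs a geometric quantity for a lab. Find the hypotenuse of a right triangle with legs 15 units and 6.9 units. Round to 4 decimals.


Shape: right triangle
Legs a = 15 units, b = 6.9 units
Formula: c = sqrt(a^2 + b^2)
a^2 = 225, b^2 = 47.61
a^2 + b^2 = 272.61
c = sqrt(272.61)
c = 16.5109
16.5109 units


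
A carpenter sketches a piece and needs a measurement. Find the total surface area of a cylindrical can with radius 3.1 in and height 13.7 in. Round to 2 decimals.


Shape: closed cylinder
Radius r = 3.1 in, Height h = 13.7 in
Formula: SA = 2*pi*r^2 + 2*pi*r*h = 2*pi*r*(r + h)
r + h = 16.8
2 * r * (r + h) = 2 * 3.1 * 16.8 = 104.16
SA = 104.16 * pi
SA = 327.23
327.23 in^2


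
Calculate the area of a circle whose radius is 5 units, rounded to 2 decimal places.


Shape: circle
Radius r = 5 units
Formula: A = pi * r^2
r^2 = 5^2 = 25
A = pi * 25
A = 78.54
78.54 units^2


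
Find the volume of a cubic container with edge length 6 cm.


Shape: cube
Side s = 6 cm
Formula: V = s^3
V = 6 * 6 * 6
V = 36 * 6
V = 216
216 cm^3


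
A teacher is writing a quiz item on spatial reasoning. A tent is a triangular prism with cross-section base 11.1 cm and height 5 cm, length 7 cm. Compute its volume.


Shape: triangular prism
Triangle base = 11.1 cm, triangle height = 5 cm, prism length L = 7 cm
Formula: V = (1/2 * b * h_tri) * L
Cross-section area = 0.5 * 11.1 * 5 = 27.75
V = 27.75 * 7
V = 194.25
194.25 cm^3


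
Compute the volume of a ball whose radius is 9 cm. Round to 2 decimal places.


Shape: sphere
Radius r = 9 cm
Formula: V = (4/3) * pi * r^3
r^3 = 729
(4/3) * 729 = 972
V = 972 * pi
V = 3053.63
3053.63 cm^3


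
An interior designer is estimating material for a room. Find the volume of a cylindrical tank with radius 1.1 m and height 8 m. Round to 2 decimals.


Shape: cylinder
Radius r = 1.1 m, Height h = 8 m
Formula: V = pi * r^2 * h
r^2 = 1.21
V = pi * 1.21 * 8
V = 9.68 * pi
V = 30.41
30.41 m^3


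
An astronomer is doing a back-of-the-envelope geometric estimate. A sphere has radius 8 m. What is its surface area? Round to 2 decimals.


Shape: sphere
Radius r = 8 m
Formula: SA = 4 * pi * r^2
r^2 = 64
SA = 4 * pi * 64
SA = 256 * pi
SA = 804.25
804.25 m^2


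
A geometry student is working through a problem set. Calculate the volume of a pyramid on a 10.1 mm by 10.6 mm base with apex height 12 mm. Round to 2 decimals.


Shape: rectangular pyramid
Base: 10.1 mm x 10.6 mm, Height h = 12 mm
Formula: V = (1/3) * base_area * h
base_area = 10.1 * 10.6 = 107.06
base_area * h = 107.06 * 12 = 1284.72
V = 1284.72 / 3
V = 428.24
428.24 mm^3


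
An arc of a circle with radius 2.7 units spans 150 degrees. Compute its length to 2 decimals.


Shape: circular arc
Radius r = 2.7 units, Angle = 150 degrees
Formula: L = (angle/360) * 2 * pi * r
2 * pi * r = 5.4 * pi
L = (150/360) * 5.4 * pi
L = 2.25 * pi
L = 7.07
7.07 units


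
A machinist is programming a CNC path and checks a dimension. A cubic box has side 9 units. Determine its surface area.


Shape: cube
Side s = 9 units
A cube has 6 square faces.
Formula: SA = 6 * s^2
s^2 = 81
SA = 6 * 81
SA = 486
486 units^2


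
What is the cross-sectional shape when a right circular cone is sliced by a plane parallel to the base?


Solid: right circular cone
Cutting plane: parallel to the base
Visualize the intersection of the plane with the solid's surface.
The boundary of the cut region is a circle.
circle


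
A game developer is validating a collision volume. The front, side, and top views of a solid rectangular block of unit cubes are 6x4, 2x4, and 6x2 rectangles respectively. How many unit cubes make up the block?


Orthographic views of a solid rectangular block:
Front view 6 x 4 -> length = 6, height = 4
Side view 2 x 4 -> width = 2, height = 4 (consistent)
Top view 6 x 2 -> confirms length = 6, width = 2
The block is 6 x 2 x 4.
Total unit cubes = 6 * 2 * 4 = 48
48 unit cubes


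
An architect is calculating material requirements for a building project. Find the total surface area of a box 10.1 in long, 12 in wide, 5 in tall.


Shape: rectangular prism
l = 10.1 in, w = 12 in, h = 5 in
Formula: SA = 2(lw + lh + wh)
lw = 121.2, lh = 50.5, wh = 60
lw + lh + wh = 231.7
SA = 2 * 231.7
SA = 463.4
463.4 in^2


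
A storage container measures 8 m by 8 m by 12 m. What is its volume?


Shape: rectangular prism
l = 8 m, w = 8 m, h = 12 m
Formula: V = l * w * h
V = 8 * 8 * 12
V = 64 * 12
V = 768
768 m^3


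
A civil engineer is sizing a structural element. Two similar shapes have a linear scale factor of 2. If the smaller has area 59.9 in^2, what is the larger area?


Linear scale factor k = 2
Original area = 59.9 in^2
Rule: under a linear scaling by k, areas scale by k^2.
k^2 = 2^2 = 4
New area = 59.9 * 4
New area = 239.6
239.6 in^2


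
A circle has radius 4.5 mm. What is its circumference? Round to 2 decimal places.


Shape: circle
Radius r = 4.5 mm
Formula: C = 2 * pi * r
C = 2 * pi * 4.5
C = 9 * pi
C = 28.27
28.27 mm


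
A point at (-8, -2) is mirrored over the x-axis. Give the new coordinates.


Transformation: reflection
Original point: (-8, -2)
Rule for reflection over the x-axis: (x, y) -> (x, -y)
Apply: (-8, -2) -> (-8, 2)
(-8, 2)


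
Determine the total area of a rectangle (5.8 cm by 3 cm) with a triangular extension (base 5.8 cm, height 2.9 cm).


Composite shape: rectangle + triangle
Rectangle area = 5.8 * 3 = 17.4
Triangle area = 0.5 * 5.8 * 2.9 = 8.41
Total = 17.4 + 8.41
Total = 25.81
25.81 cm^2


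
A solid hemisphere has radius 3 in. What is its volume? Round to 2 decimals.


Shape: hemisphere (half of a sphere)
Radius r = 3 in
Formula: V = (1/2) * (4/3) * pi * r^3 = (2/3) * pi * r^3
r^3 = 27
(2/3) * 27 = 18
V = 18 * pi
V = 56.55
56.55 in^3


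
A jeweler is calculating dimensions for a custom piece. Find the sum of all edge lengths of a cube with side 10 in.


Shape: cube
Side s = 10 in
A cube has 12 edges, all equal.
Formula: total edge length = 12 * s
Total = 12 * 10
Total = 120
120 in


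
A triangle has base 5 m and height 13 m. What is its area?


Shape: triangle
Base b = 5 m, Height h = 13 m
Formula: A = (1/2) * b * h
A = 0.5 * 5 * 13
A = 0.5 * 65
A = 32.5
32.5 m^2


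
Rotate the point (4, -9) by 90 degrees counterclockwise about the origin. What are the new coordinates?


Transformation: rotation about the origin
Original point: (4, -9)
Rule for 90 deg counterclockwise: (x, y) -> (-y, x)
Apply: (4, -9) -> (9, 4)
(9, 4)


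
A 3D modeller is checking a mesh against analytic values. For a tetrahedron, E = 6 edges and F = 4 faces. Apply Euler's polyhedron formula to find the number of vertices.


Polyhedron: tetrahedron
Euler's formula for convex polyhedra: V - E + F = 2
Given: E = 6 edges and F = 4 faces
Solve for V:
V = 2 + E - F = 2 + 6 - 4 = 4
4 vertices


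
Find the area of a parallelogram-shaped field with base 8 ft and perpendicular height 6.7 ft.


Shape: parallelogram
Base b = 8 ft, Height h = 6.7 ft
Formula: A = b * h
A = 8 * 6.7
A = 53.6
53.6 ft^2


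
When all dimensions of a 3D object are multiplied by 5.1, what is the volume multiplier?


Linear scale factor k = 5.1
Rule: under a linear scaling by k, volumes scale by k^3.
k^3 = 5.1 * 5.1 * 5.1
k^3 = 26.01 * 5.1
k^3 = 132.651
Volume scales by a factor of 132.651.
132.651 (dimensionless)


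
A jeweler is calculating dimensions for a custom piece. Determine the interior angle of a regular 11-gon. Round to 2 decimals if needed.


Shape: regular hendecagon (11 sides)
Formula: interior angle = (n - 2) * 180 / n
(n - 2) = 9
(n - 2) * 180 = 1620
angle = 1620 / 11
angle = 147.27
147.27 degrees


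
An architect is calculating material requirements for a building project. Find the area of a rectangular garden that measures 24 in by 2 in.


Shape: rectangle
Length l = 24 in, Width w = 2 in
Formula: A = l * w
A = 24 * 2
A = 48
48 in^2


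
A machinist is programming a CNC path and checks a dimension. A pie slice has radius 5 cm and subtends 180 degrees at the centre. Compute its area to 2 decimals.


Shape: circular sector
Radius r = 5 cm, Angle = 180 degrees
Formula: A = (angle/360) * pi * r^2
r^2 = 25
Fraction of circle = 180/360
A = (180/360) * pi * 25
A = 12.5 * pi
A = 39.27
39.27 cm^2


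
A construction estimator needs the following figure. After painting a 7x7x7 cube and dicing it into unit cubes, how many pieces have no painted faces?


Large cube: 7 x 7 x 7, cut into unit cubes.
n = 7, so n - 2 = 5
Unpainted cubes form the interior (n - 2)^3 block.
(n - 2)^3 = 5^3 = 125
125 unit cubes


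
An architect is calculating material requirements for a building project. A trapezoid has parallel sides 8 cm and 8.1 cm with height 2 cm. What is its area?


Shape: trapezoid
Parallel sides a = 8 cm, b = 8.1 cm; Height h = 2 cm
Formula: A = (a + b) * h / 2
a + b = 8 + 8.1 = 16.1
A = 16.1 * 2 / 2
A = 32.2 / 2
A = 16.1
16.1 cm^2


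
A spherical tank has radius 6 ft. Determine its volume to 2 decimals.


Shape: sphere
Radius r = 6 ft
Formula: V = (4/3) * pi * r^3
r^3 = 216
(4/3) * 216 = 288
V = 288 * pi
V = 904.78
904.78 ft^3


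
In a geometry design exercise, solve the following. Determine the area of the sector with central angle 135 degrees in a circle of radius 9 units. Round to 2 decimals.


Shape: circular sector
Radius r = 9 units, Angle = 135 degrees
Formula: A = (angle/360) * pi * r^2
r^2 = 81
Fraction of circle = 135/360
A = (135/360) * pi * 81
A = 30.375 * pi
A = 95.43
95.43 units^2


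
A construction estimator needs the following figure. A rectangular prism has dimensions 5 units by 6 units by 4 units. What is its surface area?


Shape: rectangular prism
l = 5 units, w = 6 units, h = 4 units
Formula: SA = 2(lw + lh + wh)
lw = 30, lh = 20, wh = 24
lw + lh + wh = 74
SA = 2 * 74
SA = 148
148 units^2


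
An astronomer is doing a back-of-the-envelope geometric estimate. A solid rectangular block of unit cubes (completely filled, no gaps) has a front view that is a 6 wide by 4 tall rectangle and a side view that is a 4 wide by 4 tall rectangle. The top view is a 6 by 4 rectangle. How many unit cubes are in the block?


Orthographic views of a solid rectangular block:
Front view 6 x 4 -> length = 6, height = 4
Side view 4 x 4 -> width = 4, height = 4 (consistent)
Top view 6 x 4 -> confirms length = 6, width = 4
The block is 6 x 4 x 4.
Total unit cubes = 6 * 4 * 4 = 96
96 unit cubes


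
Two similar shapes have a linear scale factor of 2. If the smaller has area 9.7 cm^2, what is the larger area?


Linear scale factor k = 2
Original area = 9.7 cm^2
Rule: under a linear scaling by k, areas scale by k^2.
k^2 = 2^2 = 4
New area = 9.7 * 4
New area = 38.8
38.8 cm^2


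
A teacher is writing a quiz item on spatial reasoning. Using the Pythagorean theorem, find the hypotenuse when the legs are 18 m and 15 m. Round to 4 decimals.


Shape: right triangle
Legs a = 18 m, b = 15 m
Formula: c = sqrt(a^2 + b^2)
a^2 = 324, b^2 = 225
a^2 + b^2 = 549
c = sqrt(549)
c = 23.4307
23.4307 m


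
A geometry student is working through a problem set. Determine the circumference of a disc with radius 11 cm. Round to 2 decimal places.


Shape: circle
Radius r = 11 cm
Formula: C = 2 * pi * r
C = 2 * pi * 11
C = 22 * pi
C = 69.12
69.12 cm


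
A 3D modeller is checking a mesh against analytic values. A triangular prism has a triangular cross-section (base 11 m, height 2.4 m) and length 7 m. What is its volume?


Shape: triangular prism
Triangle base = 11 m, triangle height = 2.4 m, prism length L = 7 m
Formula: V = (1/2 * b * h_tri) * L
Cross-section area = 0.5 * 11 * 2.4 = 13.2
V = 13.2 * 7
V = 92.4
92.4 m^3


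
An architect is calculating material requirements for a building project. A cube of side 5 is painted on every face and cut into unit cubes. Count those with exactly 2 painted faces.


Large cube: 5 x 5 x 5, cut into unit cubes.
n = 5, so n - 2 = 3
Cubes with 2 painted faces lie along the edges, excluding corners.
A cube has 12 edges; each contributes (n - 2) = 3 such cubes.
Count = 12 * 3 = 36
36 unit cubes


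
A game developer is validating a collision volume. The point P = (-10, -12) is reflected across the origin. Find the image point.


Transformation: reflection
Original point: (-10, -12)
Rule for reflection through the origin: (x, y) -> (-x, -y)
Apply: (-10, -12) -> (10, 12)
(10, 12)


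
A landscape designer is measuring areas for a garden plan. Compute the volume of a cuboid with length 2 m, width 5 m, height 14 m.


Shape: rectangular prism
l = 2 m, w = 5 m, h = 14 m
Formula: V = l * w * h
V = 2 * 5 * 14
V = 10 * 14
V = 140
140 m^3


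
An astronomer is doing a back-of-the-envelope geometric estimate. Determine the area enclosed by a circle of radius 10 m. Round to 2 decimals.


Shape: circle
Radius r = 10 m
Formula: A = pi * r^2
r^2 = 10^2 = 100
A = pi * 100
A = 314.16
314.16 m^2


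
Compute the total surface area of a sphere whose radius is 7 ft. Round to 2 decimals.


Shape: sphere
Radius r = 7 ft
Formula: SA = 4 * pi * r^2
r^2 = 49
SA = 4 * pi * 49
SA = 196 * pi
SA = 615.75
615.75 ft^2


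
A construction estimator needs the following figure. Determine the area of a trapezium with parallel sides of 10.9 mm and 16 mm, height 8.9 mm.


Shape: trapezoid
Parallel sides a = 10.9 mm, b = 16 mm; Height h = 8.9 mm
Formula: A = (a + b) * h / 2
a + b = 10.9 + 16 = 26.9
A = 26.9 * 8.9 / 2
A = 239.41 / 2
A = 119.705
119.705 mm^2


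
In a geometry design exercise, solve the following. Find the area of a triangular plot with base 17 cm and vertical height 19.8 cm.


Shape: triangle
Base b = 17 cm, Height h = 19.8 cm
Formula: A = (1/2) * b * h
A = 0.5 * 17 * 19.8
A = 0.5 * 336.6
A = 168.3
168.3 cm^2


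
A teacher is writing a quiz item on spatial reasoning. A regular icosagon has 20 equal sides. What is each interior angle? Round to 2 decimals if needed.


Shape: regular icosagon (20 sides)
Formula: interior angle = (n - 2) * 180 / n
(n - 2) = 18
(n - 2) * 180 = 3240
angle = 3240 / 20
angle = 162
162 degrees


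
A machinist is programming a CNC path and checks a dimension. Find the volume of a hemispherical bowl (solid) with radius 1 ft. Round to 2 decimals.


Shape: hemisphere (half of a sphere)
Radius r = 1 ft
Formula: V = (1/2) * (4/3) * pi * r^3 = (2/3) * pi * r^3
r^3 = 1
(2/3) * 1 = 0.666667
V = 0.666667 * pi
V = 2.09
2.09 ft^3


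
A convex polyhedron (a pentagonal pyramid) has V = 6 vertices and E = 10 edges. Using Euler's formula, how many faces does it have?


Polyhedron: pentagonal pyramid
Euler's formula for convex polyhedra: V - E + F = 2
Given: V = 6 vertices and E = 10 edges
Solve for F:
F = 2 + E - V = 2 + 10 - 6 = 6
6 faces


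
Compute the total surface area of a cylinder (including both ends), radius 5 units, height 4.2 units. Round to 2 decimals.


Shape: closed cylinder
Radius r = 5 units, Height h = 4.2 units
Formula: SA = 2*pi*r^2 + 2*pi*r*h = 2*pi*r*(r + h)
r + h = 9.2
2 * r * (r + h) = 2 * 5 * 9.2 = 92
SA = 92 * pi
SA = 289.03
289.03 units^2


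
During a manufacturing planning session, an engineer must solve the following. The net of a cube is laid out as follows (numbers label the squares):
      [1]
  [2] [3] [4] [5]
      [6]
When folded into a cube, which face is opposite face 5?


Net: cross layout. Take square 3 as the base (bottom).
Fold the four squares in the horizontal row up around 3: 2 -> left, 4 -> right, 5 wraps to the top.
Fold 1 and 6 up from 3: 1 -> back, 6 -> front.
Opposite pairs are therefore: (1, 6), (2, 4), (3, 5).
Face 5 is opposite face 3.
face 3
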